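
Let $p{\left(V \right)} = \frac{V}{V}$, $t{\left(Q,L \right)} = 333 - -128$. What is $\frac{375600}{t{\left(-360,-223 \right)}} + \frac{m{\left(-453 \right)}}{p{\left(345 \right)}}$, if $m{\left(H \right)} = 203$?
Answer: $\frac{469183}{461} \approx 1017.8$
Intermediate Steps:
$t{\left(Q,L \right)} = 461$ ($t{\left(Q,L \right)} = 333 + 128 = 461$)
$p{\left(V \right)} = 1$
$\frac{375600}{t{\left(-360,-223 \right)}} + \frac{m{\left(-453 \right)}}{p{\left(345 \right)}} = \frac{375600}{461} + \frac{203}{1} = 375600 \cdot \frac{1}{461} + 203 \cdot 1 = \frac{375600}{461} + 203 = \frac{469183}{461}$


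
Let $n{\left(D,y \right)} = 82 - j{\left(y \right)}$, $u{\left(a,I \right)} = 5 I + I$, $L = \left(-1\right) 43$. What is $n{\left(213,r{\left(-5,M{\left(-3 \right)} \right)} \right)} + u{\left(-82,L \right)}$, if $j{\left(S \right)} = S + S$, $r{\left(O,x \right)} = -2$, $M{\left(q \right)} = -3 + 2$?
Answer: $-172$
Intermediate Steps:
$M{\left(q \right)} = -1$
$L = -43$
$j{\left(S \right)} = 2 S$
$u{\left(a,I \right)} = 6 I$
$n{\left(D,y \right)} = 82 - 2 y$
$n{\left(213,r{\left(-5,M{\left(-3 \right)} \right)} \right)} + u{\left(-82,L \right)} = \left(82 - -4\right) + 6 \left(-43\right) = \left(82 + 4\right) - 258 = 86 - 258 = -172$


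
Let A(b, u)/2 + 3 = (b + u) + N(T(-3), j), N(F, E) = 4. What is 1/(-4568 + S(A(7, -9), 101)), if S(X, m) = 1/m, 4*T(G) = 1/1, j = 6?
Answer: -101/461367 ≈ -0.00021891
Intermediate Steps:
T(G) = 1/4 (T(G) = (1/4)/1 = (1/4)*1 = 1/4)
A(b, u) = 2 + 2*b + 2*u (A(b, u) = -6 + 2*((b + u) + 4) = -6 + 2*(4 + b + u) = -6 + (8 + 2*b + 2*u) = 2 + 2*b + 2*u)
1/(-4568 + S(A(7, -9), 101)) = 1/(-4568 + 1/101) = 1/(-461367/101) = -101/461367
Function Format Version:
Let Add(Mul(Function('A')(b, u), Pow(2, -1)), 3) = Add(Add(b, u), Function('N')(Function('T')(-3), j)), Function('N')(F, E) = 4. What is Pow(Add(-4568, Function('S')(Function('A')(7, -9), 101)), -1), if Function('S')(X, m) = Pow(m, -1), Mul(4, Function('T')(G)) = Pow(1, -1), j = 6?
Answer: Rational(-101, 461367) ≈ -0.00021891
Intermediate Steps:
Function('T')(G) = Rational(1, 4) (Function('T')(G) = Mul(Rational(1, 4), Pow(1, -1)) = Mul(Rational(1, 4), 1) = Rational(1, 4))
Function('A')(b, u) = Add(2, Mul(2, b), Mul(2, u)) (Function('A')(b, u) = Add(-6, Mul(2, Add(Add(b, u), 4))) = Add(-6, Mul(2, Add(4, b, u))) = Add(-6, Add(8, Mul(2, b), Mul(2, u))) = Add(2, Mul(2, b), Mul(2, u)))
Pow(Add(-4568, Function('S')(Function('A')(7, -9), 101)), -1) = Pow(Add(-4568, Pow(101, -1)), -1) = Pow(Add(-4568, Rational(1, 101)), -1) = Pow(Rational(-461367, 101), -1) = Rational(-101, 461367)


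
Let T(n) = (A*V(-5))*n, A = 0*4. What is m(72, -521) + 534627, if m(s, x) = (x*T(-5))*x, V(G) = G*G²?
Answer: 534627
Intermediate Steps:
A = 0
V(G) = G³
T(n) = 0 (T(n) = (0*(-5)³)*n = (0*(-125))*n = 0*n = 0)
m(s, x) = 0 (m(s, x) = (x*0)*x = 0*x = 0)
m(72, -521) + 534627 = 0 + 534627 = 534627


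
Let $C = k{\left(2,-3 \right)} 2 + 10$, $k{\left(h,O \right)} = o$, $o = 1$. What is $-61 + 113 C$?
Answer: $1295$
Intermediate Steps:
$k{\left(h,O \right)} = 1$
$C = 12$ ($C = 1 \cdot 2 + 10 = 2 + 10 = 12$)
$-61 + 113 C = -61 + 113 \cdot 12 = -61 + 1356 = 1295$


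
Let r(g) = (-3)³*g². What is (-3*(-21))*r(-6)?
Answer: -61236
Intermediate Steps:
r(g) = -27*g²
(-3*(-21))*r(-6) = (-3*(-21))*(-27*(-6)²) = 63*(-27*36) = 63*(-972) = -61236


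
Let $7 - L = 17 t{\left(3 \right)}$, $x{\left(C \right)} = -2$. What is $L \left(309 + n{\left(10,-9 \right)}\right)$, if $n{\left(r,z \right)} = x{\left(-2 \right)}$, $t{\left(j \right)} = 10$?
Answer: $-50041$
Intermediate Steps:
$n{\left(r,z \right)} = -2$
$L = -163$ ($L = 7 - 17 \cdot 10 = 7 - 170 = -163$)
$L \left(309 + n{\left(10,-9 \right)}\right) = - 163 \left(309 - 2\right) = \left(-163\right) 307 = -50041$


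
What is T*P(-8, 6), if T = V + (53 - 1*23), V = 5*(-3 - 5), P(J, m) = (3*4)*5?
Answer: -600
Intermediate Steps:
P(J, m) = 60 (P(J, m) = 12*5 = 60)
V = -40 (V = 5*(-8) = -40)
T = -10 (T = -40 + (53 - 1*23) = -40 + (53 - 23) = -40 + 30 = -10)
T*P(-8, 6) = -10*60 = -600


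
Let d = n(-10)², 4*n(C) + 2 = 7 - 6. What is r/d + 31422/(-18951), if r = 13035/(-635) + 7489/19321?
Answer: -5020552049126/15500446139 ≈ -323.90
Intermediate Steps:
n(C) = -¼ (n(C) = -½ + (7 - 6)/4 = -½ + (¼)*1 = -½ + ¼ = -¼)
r = -49418744/2453767 (r = 13035*(-1/635) + 7489*(1/19321) = -2607/127 + 7489/19321 = -49418744/2453767 ≈ -20.140)
d = 1/16 (d = (-¼)² = 1/16 ≈ 0.062500)
r/d + 31422/(-18951) = -49418744/(2453767*1/16) + 31422/(-18951) = -49418744/2453767*16 + 31422*(-1/18951) = -790699904/2453767 - 10474/6317 = -5020552049126/15500446139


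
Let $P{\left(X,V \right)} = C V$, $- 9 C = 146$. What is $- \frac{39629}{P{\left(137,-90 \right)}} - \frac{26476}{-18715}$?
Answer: $- \frac{28120071}{1092956} \approx -25.728$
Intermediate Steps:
$C = - \frac{146}{9}$ ($C = \left(- \frac{1}{9}\right) 146 = - \frac{146}{9} \approx -16.222$)
$P{\left(X,V \right)} = - \frac{146 V}{9}$
$- \frac{39629}{P{\left(137,-90 \right)}} - \frac{26476}{-18715} = - \frac{39629}{\left(- \frac{146}{9}\right) \left(-90\right)} - \frac{26476}{-18715} = - \frac{39629}{1460} - - \frac{26476}{18715} = \left(-39629\right) \frac{1}{1460} + \frac{26476}{18715} = - \frac{39629}{1460} + \frac{26476}{18715} = - \frac{28120071}{1092956}$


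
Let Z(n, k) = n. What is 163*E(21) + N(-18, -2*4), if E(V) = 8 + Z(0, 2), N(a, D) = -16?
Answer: 1288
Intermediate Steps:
E(V) = 8 (E(V) = 8 + 0 = 8)
163*E(21) + N(-18, -2*4) = 163*8 - 16 = 1304 - 16 = 1288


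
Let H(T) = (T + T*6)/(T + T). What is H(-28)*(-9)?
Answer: -63/2 ≈ -31.500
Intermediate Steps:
H(T) = 7/2 (H(T) = (T + 6*T)/((2*T)) = (7*T)*(1/(2*T)) = 7/2)
H(-28)*(-9) = (7/2)*(-9) = -63/2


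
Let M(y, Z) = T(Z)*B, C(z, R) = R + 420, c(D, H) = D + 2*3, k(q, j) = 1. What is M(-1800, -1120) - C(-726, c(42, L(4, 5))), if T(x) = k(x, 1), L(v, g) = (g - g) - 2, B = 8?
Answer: -460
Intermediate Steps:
L(v, g) = -2 (L(v, g) = 0 - 2 = -2)
T(x) = 1
c(D, H) = 6 + D (c(D, H) = D + 6 = 6 + D)
C(z, R) = 420 + R
M(y, Z) = 8 (M(y, Z) = 1*8 = 8)
M(-1800, -1120) - C(-726, c(42, L(4, 5))) = 8 - (420 + (6 + 42)) = 8 - (420 + 48) = 8 - 1*468 = 8 - 468 = -460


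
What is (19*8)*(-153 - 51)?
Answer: -31008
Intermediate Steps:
(19*8)*(-153 - 51) = 152*(-204) = -31008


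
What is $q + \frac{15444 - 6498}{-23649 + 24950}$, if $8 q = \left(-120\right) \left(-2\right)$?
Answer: $\frac{47976}{1301} \approx 36.876$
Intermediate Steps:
$q = 30$ ($q = \frac{\left(-120\right) \left(-2\right)}{8} = \frac{1}{8} \cdot 240 = 30$)
$q + \frac{15444 - 6498}{-23649 + 24950} = 30 + \frac{15444 - 6498}{-23649 + 24950} = 30 + \frac{8946}{1301} = \frac{47976}{1301}$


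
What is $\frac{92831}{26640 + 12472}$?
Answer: $\frac{92831}{39112} \approx 2.3735$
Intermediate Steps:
$\frac{92831}{26640 + 12472} = \frac{92831}{39112}$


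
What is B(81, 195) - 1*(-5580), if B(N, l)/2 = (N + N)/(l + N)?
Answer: 128367/23 ≈ 5581.2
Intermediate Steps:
B(N, l) = 4*N/(N + l) (B(N, l) = 2*((N + N)/(l + N)) = 2*((2*N)/(N + l)) = 2*(2*N/(N + l)) = 4*N/(N + l))
B(81, 195) - 1*(-5580) = 4*81/(81 + 195) - 1*(-5580) = 4*81/276 + 5580 = 4*81*(1/276) + 5580 = 27/23 + 5580 = 128367/23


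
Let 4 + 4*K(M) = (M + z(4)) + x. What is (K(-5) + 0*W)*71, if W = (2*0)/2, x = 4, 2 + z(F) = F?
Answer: -213/4 ≈ -53.250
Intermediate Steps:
z(F) = -2 + F
W = 0 (W = 0*(1/2) = 0)
K(M) = 1/2 + M/4 (K(M) = -1 + ((M + (-2 + 4)) + 4)/4 = -1 + ((M + 2) + 4)/4 = -1 + ((2 + M) + 4)/4 = -1 + (6 + M)/4 = -1 + (3/2 + M/4) = 1/2 + M/4)
(K(-5) + 0*W)*71 = ((1/2 + (1/4)*(-5)) + 0*0)*71 = ((1/2 - 5/4) + 0)*71 = (-3/4 + 0)*71 = -3/4*71 = -213/4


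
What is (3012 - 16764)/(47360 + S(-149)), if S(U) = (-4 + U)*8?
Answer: -1719/5767 ≈ -0.29808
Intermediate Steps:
S(U) = -32 + 8*U
(3012 - 16764)/(47360 + S(-149)) = (3012 - 16764)/(47360 + (-32 + 8*(-149))) = -13752/(47360 + (-32 - 1192)) = -13752/(47360 - 1224) = -13752/46136 = -13752*1/46136 = -1719/5767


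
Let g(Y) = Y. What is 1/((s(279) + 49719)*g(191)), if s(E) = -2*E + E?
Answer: 1/9443040 ≈ 1.0590e-7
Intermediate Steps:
s(E) = -E
1/((s(279) + 49719)*g(191)) = 1/((-1*279 + 49719)*191) = (1/191)/(-279 + 49719) = (1/191)/49440 = (1/49440)*(1/191) = 1/9443040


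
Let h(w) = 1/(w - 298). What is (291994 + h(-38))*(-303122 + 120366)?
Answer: -640363859041/12 ≈ -5.3364e+10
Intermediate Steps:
h(w) = 1/(-298 + w)
(291994 + h(-38))*(-303122 + 120366) = (291994 + 1/(-298 - 38))*(-303122 + 120366) = (291994 + 1/(-336))*(-182756) = (291994 - 1/336)*(-182756) = (98109983/336)*(-182756) = -640363859041/12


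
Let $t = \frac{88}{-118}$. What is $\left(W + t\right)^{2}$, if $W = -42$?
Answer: $\frac{6360484}{3481} \approx 1827.2$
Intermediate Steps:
$t = - \frac{44}{59}$ ($t = 88 \left(- \frac{1}{118}\right) = - \frac{44}{59} \approx -0.74576$)
$\left(W + t\right)^{2} = \left(-42 - \frac{44}{59}\right)^{2} = \left(- \frac{2522}{59}\right)^{2} = \frac{6360484}{3481}$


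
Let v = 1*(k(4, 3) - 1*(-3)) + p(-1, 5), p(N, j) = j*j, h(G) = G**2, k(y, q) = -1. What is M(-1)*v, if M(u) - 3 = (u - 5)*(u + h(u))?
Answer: 81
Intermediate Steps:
M(u) = 3 + (-5 + u)*(u + u**2) (M(u) = 3 + (u - 5)*(u + u**2) = 3 + (-5 + u)*(u + u**2))
p(N, j) = j**2
v = 27 (v = 1*(-1 - 1*(-3)) + 5**2 = 1*(-1 + 3) + 25 = 1*2 + 25 = 2 + 25 = 27)
M(-1)*v = (3 + (-1)**3 - 5*(-1) - 4*(-1)**2)*27 = (3 - 1 + 5 - 4*1)*27 = (3 - 1 + 5 - 4)*27 = 3*27 = 81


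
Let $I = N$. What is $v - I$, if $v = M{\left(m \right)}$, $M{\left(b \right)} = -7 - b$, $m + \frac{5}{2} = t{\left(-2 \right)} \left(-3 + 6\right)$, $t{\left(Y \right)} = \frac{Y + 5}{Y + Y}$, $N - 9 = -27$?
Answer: $\frac{63}{4} \approx 15.75$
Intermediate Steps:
$N = -18$ ($N = 9 - 27 = -18$)
$t{\left(Y \right)} = \frac{5 + Y}{2 Y}$
$m = - \frac{19}{4}$ ($m = - \frac{5}{2} + \frac{5 - 2}{2 \left(-2\right)} \left(-3 + 6\right) = - \frac{5}{2} + \frac{1}{2} \left(- \frac{1}{2}\right) 3 \cdot 3 = - \frac{5}{2} - \frac{9}{4} = - \frac{19}{4} \approx -4.75$)
$I = -18$
$v = - \frac{9}{4}$ ($v = -7 - - \frac{19}{4} = -7 + \frac{19}{4} = - \frac{9}{4} \approx -2.25$)
$v - I = - \frac{9}{4} - -18 = - \frac{9}{4} + 18 = \frac{63}{4}$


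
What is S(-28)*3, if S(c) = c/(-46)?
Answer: 42/23 ≈ 1.8261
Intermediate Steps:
S(c) = -c/46 (S(c) = c*(-1/46) = -c/46)
S(-28)*3 = -1/46*(-28)*3 = (14/23)*3 = 42/23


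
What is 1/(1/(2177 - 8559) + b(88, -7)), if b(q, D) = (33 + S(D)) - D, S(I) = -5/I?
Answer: 44674/1818863 ≈ 0.024561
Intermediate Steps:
b(q, D) = 33 - D - 5/D (b(q, D) = (33 - 5/D) - D = 33 - D - 5/D)
1/(1/(2177 - 8559) + b(88, -7)) = 1/(1/(2177 - 8559) + (33 - 1*(-7) - 5/(-7))) = 1/(1/(-6382) + (33 + 7 - 5*(-⅐))) = 1/(-1/6382 + (33 + 7 + 5/7)) = 1/(-1/6382 + 285/7) = 1/(1818863/44674) = 44674/1818863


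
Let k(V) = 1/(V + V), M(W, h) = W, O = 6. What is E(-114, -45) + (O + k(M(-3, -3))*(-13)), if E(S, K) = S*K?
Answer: 30829/6 ≈ 5138.2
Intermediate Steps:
k(V) = 1/(2*V)
E(S, K) = K*S
E(-114, -45) + (O + k(M(-3, -3))*(-13)) = -45*(-114) + (6 + ((1/2)/(-3))*(-13)) = 5130 + (6 + ((1/2)*(-1/3))*(-13)) = 5130 + (6 - 1/6*(-13)) = 5130 + (6 + 13/6) = 5130 + 49/6 = 30829/6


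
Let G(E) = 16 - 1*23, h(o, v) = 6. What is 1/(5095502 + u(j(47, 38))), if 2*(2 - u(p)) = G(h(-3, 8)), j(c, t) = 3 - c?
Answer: 2/10191015 ≈ 1.9625e-7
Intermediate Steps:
G(E) = -7 (G(E) = 16 - 23 = -7)
u(p) = 11/2 (u(p) = 2 - ½*(-7) = 2 + 7/2 = 11/2)
1/(5095502 + u(j(47, 38))) = 1/(5095502 + 11/2) = 1/(10191015/2) = 2/10191015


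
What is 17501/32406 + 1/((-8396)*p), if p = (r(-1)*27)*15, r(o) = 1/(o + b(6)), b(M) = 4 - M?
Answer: 300556301/556528860 ≈ 0.54006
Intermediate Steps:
r(o) = 1/(-2 + o) (r(o) = 1/(o + (4 - 1*6)) = 1/(o + (4 - 6)) = 1/(o - 2) = 1/(-2 + o))
p = -135 (p = (27/(-2 - 1))*15 = (27/(-3))*15 = -⅓*27*15 = -9*15 = -135)
17501/32406 + 1/((-8396)*p) = 17501/32406 + 1/(-8396*(-135)) = 17501*(1/32406) - 1/8396*(-1/135) = 1591/2946 + 1/1133460 = 300556301/556528860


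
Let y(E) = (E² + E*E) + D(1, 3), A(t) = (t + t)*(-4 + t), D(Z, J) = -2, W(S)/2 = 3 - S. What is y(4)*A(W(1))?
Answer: 0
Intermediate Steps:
W(S) = 6 - 2*S (W(S) = 2*(3 - S) = 6 - 2*S)
A(t) = 2*t*(-4 + t) (A(t) = (2*t)*(-4 + t) = 2*t*(-4 + t))
y(E) = -2 + 2*E² (y(E) = (E² + E*E) - 2 = (E² + E²) - 2 = 2*E² - 2 = -2 + 2*E²)
y(4)*A(W(1)) = (-2 + 2*4²)*(2*(6 - 2*1)*(-4 + (6 - 2*1))) = (-2 + 2*16)*(2*(6 - 2)*(-4 + (6 - 2))) = (-2 + 32)*(2*4*(-4 + 4)) = 30*(2*4*0) = 30*0 = 0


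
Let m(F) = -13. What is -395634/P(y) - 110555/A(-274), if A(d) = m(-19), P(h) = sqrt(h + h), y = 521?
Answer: 110555/13 - 197817*sqrt(1042)/521 ≈ -3752.1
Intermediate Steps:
P(h) = sqrt(2)*sqrt(h) (P(h) = sqrt(2*h) = sqrt(2)*sqrt(h))
A(d) = -13
-395634/P(y) - 110555/A(-274) = -395634*sqrt(1042)/1042 - 110555/(-13) = -395634*sqrt(1042)/1042 - 110555*(-1/13) = -197817*sqrt(1042)/521 + 110555/13 = 110555/13 - 197817*sqrt(1042)/521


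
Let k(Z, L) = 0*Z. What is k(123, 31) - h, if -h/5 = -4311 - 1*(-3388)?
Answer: -4615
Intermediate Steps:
k(Z, L) = 0
h = 4615 (h = -5*(-4311 - 1*(-3388)) = -5*(-4311 + 3388) = -5*(-923) = 4615)
k(123, 31) - h = 0 - 1*4615 = 0 - 4615 = -4615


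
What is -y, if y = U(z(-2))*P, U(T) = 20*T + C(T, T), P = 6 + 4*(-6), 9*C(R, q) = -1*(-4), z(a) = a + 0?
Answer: -712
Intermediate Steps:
z(a) = a
C(R, q) = 4/9 (C(R, q) = (-1*(-4))/9 = (⅑)*4 = 4/9)
P = -18 (P = 6 - 24 = -18)
U(T) = 4/9 + 20*T (U(T) = 20*T + 4/9 = 4/9 + 20*T)
y = 712 (y = (4/9 + 20*(-2))*(-18) = (4/9 - 40)*(-18) = -356/9*(-18) = 712)
-y = -1*712 = -712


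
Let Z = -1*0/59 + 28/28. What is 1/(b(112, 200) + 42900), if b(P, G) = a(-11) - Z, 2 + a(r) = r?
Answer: 1/42886 ≈ 2.3318e-5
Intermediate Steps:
Z = 1 (Z = 0*(1/59) + 28*(1/28) = 0 + 1 = 1)
a(r) = -2 + r
b(P, G) = -14 (b(P, G) = (-2 - 11) - 1*1 = -13 - 1 = -14)
1/(b(112, 200) + 42900) = 1/(-14 + 42900) = 1/42886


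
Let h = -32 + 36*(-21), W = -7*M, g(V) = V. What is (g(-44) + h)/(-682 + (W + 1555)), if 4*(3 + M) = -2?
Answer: -1664/1795 ≈ -0.92702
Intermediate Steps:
M = -7/2 (M = -3 + (¼)*(-2) = -3 - ½ = -7/2 ≈ -3.5000)
W = 49/2 (W = -7*(-7/2) = 49/2 ≈ 24.500)
h = -788 (h = -32 - 756 = -788)
(g(-44) + h)/(-682 + (W + 1555)) = (-44 - 788)/(-682 + (49/2 + 1555)) = -832/(-682 + 3159/2) = -832/1795/2 = -832*2/1795 = -1664/1795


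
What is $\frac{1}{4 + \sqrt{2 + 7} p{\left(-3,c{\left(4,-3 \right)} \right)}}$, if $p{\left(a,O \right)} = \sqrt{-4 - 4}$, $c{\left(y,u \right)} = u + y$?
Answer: $\frac{1}{22} - \frac{3 i \sqrt{2}}{44} \approx 0.045455 - 0.096424 i$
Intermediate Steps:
$p{\left(a,O \right)} = 2 i \sqrt{2}$ ($p{\left(a,O \right)} = \sqrt{-8} = 2 i \sqrt{2}$)
$\frac{1}{4 + \sqrt{2 + 7} p{\left(-3,c{\left(4,-3 \right)} \right)}} = \frac{1}{4 + \sqrt{2 + 7} \cdot 2 i \sqrt{2}} = \frac{1}{4 + \sqrt{9} \cdot 2 i \sqrt{2}} = \frac{1}{4 + 3 \cdot 2 i \sqrt{2}} = \frac{1}{4 + 6 i \sqrt{2}}$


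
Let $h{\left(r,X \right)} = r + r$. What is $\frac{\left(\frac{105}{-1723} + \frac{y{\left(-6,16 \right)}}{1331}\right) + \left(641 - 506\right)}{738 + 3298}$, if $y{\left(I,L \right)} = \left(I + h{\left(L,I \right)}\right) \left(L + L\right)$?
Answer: $\frac{77722759}{2313952817} \approx 0.033589$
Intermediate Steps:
$h{\left(r,X \right)} = 2 r$
$y{\left(I,L \right)} = 2 L \left(I + 2 L\right)$ ($y{\left(I,L \right)} = \left(I + 2 L\right) \left(L + L\right) = \left(I + 2 L\right) 2 L = 2 L \left(I + 2 L\right)$)
$\frac{\left(\frac{105}{-1723} + \frac{y{\left(-6,16 \right)}}{1331}\right) + \left(641 - 506\right)}{738 + 3298} = \frac{\left(\frac{105}{-1723} + \frac{2 \cdot 16 \left(-6 + 2 \cdot 16\right)}{1331}\right) + \left(641 - 506\right)}{738 + 3298} = \frac{\left(105 \left(- \frac{1}{1723}\right) + 2 \cdot 16 \left(-6 + 32\right) \frac{1}{1331}\right) + \left(641 - 506\right)}{4036} = \left(\left(- \frac{105}{1723} + 2 \cdot 16 \cdot 26 \cdot \frac{1}{1331}\right) + 135\right) \frac{1}{4036} = \left(\left(- \frac{105}{1723} + 832 \cdot \frac{1}{1331}\right) + 135\right) \frac{1}{4036} = \left(\left(- \frac{105}{1723} + \frac{832}{1331}\right) + 135\right) \frac{1}{4036} = \left(\frac{1293781}{2293313} + 135\right) \frac{1}{4036} = \frac{310891036}{2293313} \cdot \frac{1}{4036} = \frac{77722759}{2313952817}$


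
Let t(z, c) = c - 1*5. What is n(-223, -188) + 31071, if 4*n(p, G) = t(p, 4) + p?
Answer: 31015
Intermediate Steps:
t(z, c) = -5 + c (t(z, c) = c - 5 = -5 + c)
n(p, G) = -1/4 + p/4 (n(p, G) = ((-5 + 4) + p)/4 = (-1 + p)/4 = -1/4 + p/4)
n(-223, -188) + 31071 = (-1/4 + (1/4)*(-223)) + 31071 = (-1/4 - 223/4) + 31071 = -56 + 31071 = 31015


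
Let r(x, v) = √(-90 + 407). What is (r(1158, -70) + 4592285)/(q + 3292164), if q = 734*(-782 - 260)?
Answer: 4592285/2527336 + √317/2527336 ≈ 1.8171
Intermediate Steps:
r(x, v) = √317
q = -764828 (q = 734*(-1042) = -764828)
(r(1158, -70) + 4592285)/(q + 3292164) = (√317 + 4592285)/(-764828 + 3292164) = (4592285 + √317)/2527336 = (4592285 + √317)*(1/2527336) = 4592285/2527336 + √317/2527336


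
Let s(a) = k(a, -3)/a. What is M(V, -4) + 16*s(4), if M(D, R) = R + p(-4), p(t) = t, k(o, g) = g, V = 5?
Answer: -20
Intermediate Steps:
s(a) = -3/a
M(D, R) = -4 + R (M(D, R) = R - 4 = -4 + R)
M(V, -4) + 16*s(4) = (-4 - 4) + 16*(-3/4) = -8 + 16*(-3*¼) = -8 + 16*(-¾) = -8 - 12 = -20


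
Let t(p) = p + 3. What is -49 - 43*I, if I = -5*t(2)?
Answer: 1026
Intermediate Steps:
t(p) = 3 + p
I = -25 (I = -5*(3 + 2) = -5*5 = -25)
-49 - 43*I = -49 - 43*(-25) = -49 + 1075 = 1026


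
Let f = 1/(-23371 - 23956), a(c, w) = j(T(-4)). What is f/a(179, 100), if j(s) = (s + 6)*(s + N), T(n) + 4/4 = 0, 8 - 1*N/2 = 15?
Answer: 1/3549525 ≈ 2.8173e-7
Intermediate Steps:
N = -14 (N = 16 - 2*15 = 16 - 30 = -14)
T(n) = -1 (T(n) = -1 + 0 = -1)
j(s) = (-14 + s)*(6 + s) (j(s) = (s + 6)*(s - 14) = (6 + s)*(-14 + s) = (-14 + s)*(6 + s))
a(c, w) = -75 (a(c, w) = -84 + (-1)² - 8*(-1) = -84 + 1 + 8 = -75)
f = -1/47327 (f = 1/(-47327) = -1/47327 ≈ -2.1130e-5)
f/a(179, 100) = -1/47327/(-75) = -1/47327*(-1/75) = 1/3549525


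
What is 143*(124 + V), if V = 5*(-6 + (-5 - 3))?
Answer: 7722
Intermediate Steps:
V = -70 (V = 5*(-6 - 8) = 5*(-14) = -70)
143*(124 + V) = 143*(124 - 70) = 143*54 = 7722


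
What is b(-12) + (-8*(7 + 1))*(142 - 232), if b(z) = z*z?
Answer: 5904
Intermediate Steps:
b(z) = z²
b(-12) + (-8*(7 + 1))*(142 - 232) = (-12)² + (-8*(7 + 1))*(142 - 232) = 144 - 8*8*(-90) = 144 - 64*(-90) = 144 + 5760 = 5904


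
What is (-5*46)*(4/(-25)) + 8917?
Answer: 44769/5 ≈ 8953.8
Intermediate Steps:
(-5*46)*(4/(-25)) + 8917 = -920*(-1)/25 + 8917 = -230*(-4/25) + 8917 = 184/5 + 8917 = 44769/5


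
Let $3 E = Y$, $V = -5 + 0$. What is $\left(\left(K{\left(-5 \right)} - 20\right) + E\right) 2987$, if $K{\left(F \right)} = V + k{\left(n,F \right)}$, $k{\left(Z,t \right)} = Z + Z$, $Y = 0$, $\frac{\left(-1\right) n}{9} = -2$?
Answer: $32857$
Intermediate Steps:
$n = 18$ ($n = \left(-9\right) \left(-2\right) = 18$)
$V = -5$
$E = 0$ ($E = \frac{1}{3} \cdot 0 = 0$)
$k{\left(Z,t \right)} = 2 Z$
$K{\left(F \right)} = 31$ ($K{\left(F \right)} = -5 + 2 \cdot 18 = -5 + 36 = 31$)
$\left(\left(K{\left(-5 \right)} - 20\right) + E\right) 2987 = \left(\left(31 - 20\right) + 0\right) 2987 = \left(11 + 0\right) 2987 = 11 \cdot 2987 = 32857$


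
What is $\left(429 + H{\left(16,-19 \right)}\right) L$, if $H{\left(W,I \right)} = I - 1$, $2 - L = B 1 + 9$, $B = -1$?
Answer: $-2454$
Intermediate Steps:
$L = -6$ ($L = 2 - \left(\left(-1\right) 1 + 9\right) = 2 - \left(-1 + 9\right) = 2 - 8 = -6$)
$H{\left(W,I \right)} = -1 + I$
$\left(429 + H{\left(16,-19 \right)}\right) L = \left(429 - 20\right) \left(-6\right) = 409 \left(-6\right) = -2454$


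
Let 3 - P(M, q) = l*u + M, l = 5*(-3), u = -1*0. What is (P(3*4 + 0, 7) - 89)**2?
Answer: 9604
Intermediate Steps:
u = 0
l = -15
P(M, q) = 3 - M (P(M, q) = 3 - (-15*0 + M) = 3 - (0 + M) = 3 - M)
(P(3*4 + 0, 7) - 89)**2 = ((3 - (3*4 + 0)) - 89)**2 = ((3 - (12 + 0)) - 89)**2 = ((3 - 1*12) - 89)**2 = ((3 - 12) - 89)**2 = (-9 - 89)**2 = (-98)**2 = 9604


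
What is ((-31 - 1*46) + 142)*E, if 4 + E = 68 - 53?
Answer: 715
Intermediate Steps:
E = 11 (E = -4 + (68 - 53) = -4 + 15 = 11)
((-31 - 1*46) + 142)*E = ((-31 - 1*46) + 142)*11 = ((-31 - 46) + 142)*11 = (-77 + 142)*11 = 65*11 = 715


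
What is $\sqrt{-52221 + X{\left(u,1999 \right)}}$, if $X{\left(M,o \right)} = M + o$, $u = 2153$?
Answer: $21 i \sqrt{109} \approx 219.25 i$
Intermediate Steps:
$\sqrt{-52221 + X{\left(u,1999 \right)}} = \sqrt{-52221 + \left(2153 + 1999\right)} = \sqrt{-52221 + 4152} = \sqrt{-48069} = 21 i \sqrt{109}$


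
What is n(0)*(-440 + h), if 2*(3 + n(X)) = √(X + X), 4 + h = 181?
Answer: 789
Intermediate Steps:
h = 177 (h = -4 + 181 = 177)
n(X) = -3 + √2*√X/2 (n(X) = -3 + √(X + X)/2 = -3 + √(2*X)/2 = -3 + (√2*√X)/2 = -3 + √2*√X/2)
n(0)*(-440 + h) = (-3 + √2*√0/2)*(-440 + 177) = (-3 + (½)*√2*0)*(-263) = (-3 + 0)*(-263) = -3*(-263) = 789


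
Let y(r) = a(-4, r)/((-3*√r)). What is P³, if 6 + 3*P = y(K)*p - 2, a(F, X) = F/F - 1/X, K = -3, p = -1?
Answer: -41344/2187 - 186560*I*√3/177147 ≈ -18.904 - 1.8241*I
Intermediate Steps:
a(F, X) = 1 - 1/X
y(r) = -(-1 + r)/(3*r^(3/2)) (y(r) = ((-1 + r)/r)/((-3*√r)) = ((-1 + r)/r)*(-1/(3*√r)) = -(-1 + r)/(3*r^(3/2)))
P = -8/3 - 4*I*√3/81 (P = -2 + (((1 - 1*(-3))/(3*(-3)^(3/2)))*(-1) - 2)/3 = -2 + (((I*√3/9)*(1 + 3)/3)*(-1) - 2)/3 = -2 + (((⅓)*(I*√3/9)*4)*(-1) - 2)/3 = -2 + ((4*I*√3/27)*(-1) - 2)/3 = -2 + (-4*I*√3/27 - 2)/3 = -2 + (-2 - 4*I*√3/27)/3 = -2 + (-⅔ - 4*I*√3/81) = -8/3 - 4*I*√3/81 ≈ -2.6667 - 0.085533*I)
P³ = (-8/3 - 4*I*√3/81)³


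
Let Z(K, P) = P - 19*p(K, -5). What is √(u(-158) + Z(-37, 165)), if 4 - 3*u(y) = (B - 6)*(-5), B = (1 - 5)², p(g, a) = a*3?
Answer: 6*√13 ≈ 21.633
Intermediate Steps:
p(g, a) = 3*a
B = 16 (B = (-4)² = 16)
u(y) = 18 (u(y) = 4/3 - (16 - 6)*(-5)/3 = 4/3 - 10*(-5)/3 = 4/3 - ⅓*(-50) = 4/3 + 50/3 = 18)
Z(K, P) = 285 + P (Z(K, P) = P - 57*(-5) = P - 19*(-15) = P + 285 = 285 + P)
√(u(-158) + Z(-37, 165)) = √(18 + (285 + 165)) = √(18 + 450) = √468 = 6*√13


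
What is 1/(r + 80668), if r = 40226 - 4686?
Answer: 1/116208 ≈ 8.6053e-6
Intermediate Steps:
r = 35540
1/(r + 80668) = 1/(35540 + 80668) = 1/116208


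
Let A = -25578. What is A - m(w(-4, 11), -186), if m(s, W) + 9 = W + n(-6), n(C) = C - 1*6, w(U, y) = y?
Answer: -25371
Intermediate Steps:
n(C) = -6 + C (n(C) = C - 6 = -6 + C)
m(s, W) = -21 + W (m(s, W) = -9 + (W + (-6 - 6)) = -9 + (W - 12) = -9 + (-12 + W) = -21 + W)
A - m(w(-4, 11), -186) = -25578 - (-21 - 186) = -25578 - 1*(-207) = -25578 + 207 = -25371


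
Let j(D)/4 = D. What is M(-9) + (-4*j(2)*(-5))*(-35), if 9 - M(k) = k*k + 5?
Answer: -5677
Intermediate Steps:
j(D) = 4*D
M(k) = 4 - k**2 (M(k) = 9 - (k*k + 5) = 9 - (k**2 + 5) = 9 - (5 + k**2) = 9 + (-5 - k**2) = 4 - k**2)
M(-9) + (-4*j(2)*(-5))*(-35) = (4 - 1*(-9)**2) + (-16*2*(-5))*(-35) = (4 - 1*81) + (-4*8*(-5))*(-35) = (4 - 81) - 32*(-5)*(-35) = -77 + 160*(-35) = -77 - 5600 = -5677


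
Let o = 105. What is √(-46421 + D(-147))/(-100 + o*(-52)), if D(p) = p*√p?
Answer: -√(-46421 - 1029*I*√3)/5560 ≈ -0.00074376 + 0.038758*I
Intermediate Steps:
D(p) = p^(3/2)
√(-46421 + D(-147))/(-100 + o*(-52)) = √(-46421 + (-147)^(3/2))/(-100 + 105*(-52)) = √(-46421 - 1029*I*√3)/(-100 - 5460) = √(-46421 - 1029*I*√3)/(-5560) = √(-46421 - 1029*I*√3)*(-1/5560) = -√(-46421 - 1029*I*√3)/5560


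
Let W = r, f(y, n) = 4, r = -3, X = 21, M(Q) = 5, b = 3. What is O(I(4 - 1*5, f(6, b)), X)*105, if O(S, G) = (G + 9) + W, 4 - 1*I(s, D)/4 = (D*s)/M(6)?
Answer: 2835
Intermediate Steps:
W = -3
I(s, D) = 16 - 4*D*s/5
O(S, G) = 6 + G (O(S, G) = (G + 9) - 3 = (9 + G) - 3 = 6 + G)
O(I(4 - 1*5, f(6, b)), X)*105 = (6 + 21)*105 = 27*105 = 2835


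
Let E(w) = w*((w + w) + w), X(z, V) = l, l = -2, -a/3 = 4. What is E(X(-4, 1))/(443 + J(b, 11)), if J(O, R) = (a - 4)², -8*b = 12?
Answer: 4/233 ≈ 0.017167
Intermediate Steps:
a = -12 (a = -3*4 = -12)
b = -3/2 (b = -⅛*12 = -3/2 ≈ -1.5000)
X(z, V) = -2
J(O, R) = 256 (J(O, R) = (-12 - 4)² = (-16)² = 256)
E(w) = 3*w² (E(w) = w*(2*w + w) = w*(3*w) = 3*w²)
E(X(-4, 1))/(443 + J(b, 11)) = (3*(-2)²)/(443 + 256) = (3*4)/699 = 12*(1/699) = 4/233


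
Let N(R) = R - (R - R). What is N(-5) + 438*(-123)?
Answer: -53879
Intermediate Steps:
N(R) = R (N(R) = R - 1*0 = R + 0 = R)
N(-5) + 438*(-123) = -5 + 438*(-123) = -5 - 53874 = -53879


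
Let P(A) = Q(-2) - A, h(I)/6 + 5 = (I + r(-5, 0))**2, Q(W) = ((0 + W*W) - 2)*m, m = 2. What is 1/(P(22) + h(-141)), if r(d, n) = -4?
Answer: 1/126102 ≈ 7.9301e-6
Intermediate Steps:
Q(W) = -4 + 2*W**2 (Q(W) = ((0 + W*W) - 2)*2 = ((0 + W**2) - 2)*2 = (W**2 - 2)*2 = (-2 + W**2)*2 = -4 + 2*W**2)
h(I) = -30 + 6*(-4 + I)**2 (h(I) = -30 + 6*(I - 4)**2 = -30 + 6*(-4 + I)**2)
P(A) = 4 - A (P(A) = (-4 + 2*(-2)**2) - A = (-4 + 2*4) - A = (-4 + 8) - A = 4 - A)
1/(P(22) + h(-141)) = 1/((4 - 1*22) + (-30 + 6*(-4 - 141)**2)) = 1/((4 - 22) + (-30 + 6*(-145)**2)) = 1/(-18 + (-30 + 6*21025)) = 1/(-18 + (-30 + 126150)) = 1/(-18 + 126120) = 1/126102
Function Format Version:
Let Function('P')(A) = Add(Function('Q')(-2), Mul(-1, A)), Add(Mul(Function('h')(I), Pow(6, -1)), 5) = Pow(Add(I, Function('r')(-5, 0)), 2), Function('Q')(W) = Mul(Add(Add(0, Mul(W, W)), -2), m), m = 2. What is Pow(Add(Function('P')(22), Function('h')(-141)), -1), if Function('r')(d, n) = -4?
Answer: Rational(1, 126102) ≈ 7.9301e-6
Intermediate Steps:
Function('Q')(W) = Add(-4, Mul(2, Pow(W, 2))) (Function('Q')(W) = Mul(Add(Add(0, Mul(W, W)), -2), 2) = Mul(Add(Add(0, Pow(W, 2)), -2), 2) = Mul(Add(Pow(W, 2), -2), 2) = Mul(Add(-2, Pow(W, 2)), 2) = Add(-4, Mul(2, Pow(W, 2))))
Function('h')(I) = Add(-30, Mul(6, Pow(Add(-4, I), 2))) (Function('h')(I) = Add(-30, Mul(6, Pow(Add(I, -4), 2))) = Add(-30, Mul(6, Pow(Add(-4, I), 2))))
Function('P')(A) = Add(4, Mul(-1, A)) (Function('P')(A) = Add(Add(-4, Mul(2, Pow(-2, 2))), Mul(-1, A)) = Add(Add(-4, Mul(2, 4)), Mul(-1, A)) = Add(Add(-4, 8), Mul(-1, A)) = Add(4, Mul(-1, A)))
Pow(Add(Function('P')(22), Function('h')(-141)), -1) = Pow(Add(Add(4, Mul(-1, 22)), Add(-30, Mul(6, Pow(Add(-4, -141), 2)))), -1) = Pow(Add(Add(4, -22), Add(-30, Mul(6, Pow(-145, 2)))), -1) = Pow(Add(-18, Add(-30, Mul(6, 21025))), -1) = Pow(Add(-18, Add(-30, 126150)), -1) = Pow(Add(-18, 126120), -1) = Pow(126102, -1) = Rational(1, 126102)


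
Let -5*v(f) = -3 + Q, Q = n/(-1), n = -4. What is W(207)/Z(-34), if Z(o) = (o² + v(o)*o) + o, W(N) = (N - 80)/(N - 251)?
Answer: -635/248336 ≈ -0.0025570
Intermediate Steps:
W(N) = (-80 + N)/(-251 + N)
Q = 4 (Q = -4/(-1) = -4*(-1) = 4)
v(f) = -⅕ (v(f) = -(-3 + 4)/5 = -⅕*1 = -⅕)
Z(o) = o² + 4*o/5 (Z(o) = (o² - o/5) + o = o² + 4*o/5)
W(207)/Z(-34) = ((-80 + 207)/(-251 + 207))/(((⅕)*(-34)*(4 + 5*(-34)))) = (127/(-44))/(((⅕)*(-34)*(4 - 170))) = (-1/44*127)/(((⅕)*(-34)*(-166))) = -127/(44*5644/5) = -127/44*5/5644 = -635/248336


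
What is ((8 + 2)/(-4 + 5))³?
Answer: 1000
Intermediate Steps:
((8 + 2)/(-4 + 5))³ = (10/1)³ = (10*1)³ = 10³ = 1000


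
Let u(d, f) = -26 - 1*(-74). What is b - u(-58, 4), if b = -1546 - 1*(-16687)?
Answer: 15093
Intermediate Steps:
u(d, f) = 48 (u(d, f) = -26 + 74 = 48)
b = 15141 (b = -1546 + 16687 = 15141)
b - u(-58, 4) = 15141 - 1*48 = 15141 - 48 = 15093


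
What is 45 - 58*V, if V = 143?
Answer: -8249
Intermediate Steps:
45 - 58*V = 45 - 58*143 = 45 - 8294 = -8249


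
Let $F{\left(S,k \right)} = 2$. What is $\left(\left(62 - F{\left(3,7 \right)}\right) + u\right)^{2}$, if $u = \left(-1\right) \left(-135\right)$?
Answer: $38025$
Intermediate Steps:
$u = 135$
$\left(\left(62 - F{\left(3,7 \right)}\right) + u\right)^{2} = \left(\left(62 - 2\right) + 135\right)^{2} = \left(60 + 135\right)^{2} = 195^{2} = 38025$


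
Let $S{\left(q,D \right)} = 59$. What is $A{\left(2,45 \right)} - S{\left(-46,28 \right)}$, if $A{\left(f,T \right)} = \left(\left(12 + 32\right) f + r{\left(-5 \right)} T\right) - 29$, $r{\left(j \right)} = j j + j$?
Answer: $900$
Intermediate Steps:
$r{\left(j \right)} = j + j^{2}$ ($r{\left(j \right)} = j^{2} + j = j + j^{2}$)
$A{\left(f,T \right)} = -29 + 20 T + 44 f$ ($A{\left(f,T \right)} = \left(\left(12 + 32\right) f + - 5 \left(1 - 5\right) T\right) - 29 = \left(44 f + \left(-5\right) \left(-4\right) T\right) - 29 = \left(44 f + 20 T\right) - 29 = \left(20 T + 44 f\right) - 29 = -29 + 20 T + 44 f$)
$A{\left(2,45 \right)} - S{\left(-46,28 \right)} = \left(-29 + 20 \cdot 45 + 44 \cdot 2\right) - 59 = \left(-29 + 900 + 88\right) - 59 = 959 - 59 = 900$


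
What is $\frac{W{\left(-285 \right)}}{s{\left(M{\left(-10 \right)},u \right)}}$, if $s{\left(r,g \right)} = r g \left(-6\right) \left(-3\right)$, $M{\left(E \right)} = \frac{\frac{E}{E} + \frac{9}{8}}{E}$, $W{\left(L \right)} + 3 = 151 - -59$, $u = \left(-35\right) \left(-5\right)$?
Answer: $- \frac{184}{595} \approx -0.30924$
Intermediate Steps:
$u = 175$
$W{\left(L \right)} = 207$ ($W{\left(L \right)} = -3 + \left(151 - -59\right) = -3 + \left(151 + 59\right) = -3 + 210 = 207$)
$M{\left(E \right)} = \frac{17}{8 E}$ ($M{\left(E \right)} = \frac{1 + 9 \cdot \frac{1}{8}}{E} = \frac{1 + \frac{9}{8}}{E} = \frac{17}{8 E}$)
$s{\left(r,g \right)} = 18 g r$ ($s{\left(r,g \right)} = g r \left(-6\right) \left(-3\right) = - 6 g r \left(-3\right) = 18 g r$)
$\frac{W{\left(-285 \right)}}{s{\left(M{\left(-10 \right)},u \right)}} = \frac{207}{18 \cdot 175 \frac{17}{8 \left(-10\right)}} = \frac{207}{18 \cdot 175 \cdot \frac{17}{8} \left(- \frac{1}{10}\right)} = \frac{207}{18 \cdot 175 \left(- \frac{17}{80}\right)} = \frac{207}{- \frac{5355}{8}} = 207 \left(- \frac{8}{5355}\right) = - \frac{184}{595}$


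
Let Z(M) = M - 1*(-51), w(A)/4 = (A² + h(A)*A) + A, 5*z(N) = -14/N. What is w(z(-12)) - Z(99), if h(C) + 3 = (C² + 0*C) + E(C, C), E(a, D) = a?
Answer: -1021817/6750 ≈ -151.38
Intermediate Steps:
z(N) = -14/(5*N) (z(N) = (-14/N)/5 = -14/(5*N))
h(C) = -3 + C + C² (h(C) = -3 + ((C² + 0*C) + C) = -3 + ((C² + 0) + C) = -3 + (C² + C) = -3 + (C + C²) = -3 + C + C²)
w(A) = 4*A + 4*A² + 4*A*(-3 + A + A²) (w(A) = 4*((A² + (-3 + A + A²)*A) + A) = 4*((A² + A*(-3 + A + A²)) + A) = 4*(A + A² + A*(-3 + A + A²)) = 4*A + 4*A² + 4*A*(-3 + A + A²))
Z(M) = 51 + M (Z(M) = M + 51 = 51 + M)
w(z(-12)) - Z(99) = 4*(-14/5/(-12))*(-2 + (-14/5/(-12))² + 2*(-14/5/(-12))) - (51 + 99) = 4*(-14/5*(-1/12))*(-2 + (-14/5*(-1/12))² + 2*(-14/5*(-1/12))) - 1*150 = 4*(7/30)*(-2 + (7/30)² + 2*(7/30)) - 150 = 4*(7/30)*(-2 + 49/900 + 7/15) - 150 = 4*(7/30)*(-1331/900) - 150 = -9317/6750 - 150 = -1021817/6750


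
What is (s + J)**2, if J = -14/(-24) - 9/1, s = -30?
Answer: 212521/144 ≈ 1475.8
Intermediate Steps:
J = -101/12 (J = -14*(-1/24) - 9*1 = 7/12 - 9 = -101/12 ≈ -8.4167)
(s + J)**2 = (-30 - 101/12)**2 = (-461/12)**2 = 212521/144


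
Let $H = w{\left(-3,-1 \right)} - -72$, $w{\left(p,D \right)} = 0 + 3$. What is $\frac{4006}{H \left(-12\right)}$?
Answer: $- \frac{2003}{450} \approx -4.4511$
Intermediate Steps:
$w{\left(p,D \right)} = 3$
$H = 75$ ($H = 3 - -72 = 3 + 72 = 75$)
$\frac{4006}{H \left(-12\right)} = \frac{4006}{75 \left(-12\right)} = \frac{4006}{-900} = 4006 \left(- \frac{1}{900}\right) = - \frac{2003}{450}$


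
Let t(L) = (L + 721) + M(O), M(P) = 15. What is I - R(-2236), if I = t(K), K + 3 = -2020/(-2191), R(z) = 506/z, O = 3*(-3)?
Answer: 1798324037/2449538 ≈ 734.15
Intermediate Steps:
O = -9
K = -4553/2191 (K = -3 - 2020/(-2191) = -3 - 2020*(-1/2191) = -3 + 2020/2191 = -4553/2191 ≈ -2.0780)
t(L) = 736 + L (t(L) = (L + 721) + 15 = (721 + L) + 15 = 736 + L)
I = 1608023/2191 (I = 736 - 4553/2191 = 1608023/2191 ≈ 733.92)
I - R(-2236) = 1608023/2191 - 506/(-2236) = 1608023/2191 - 506*(-1)/2236 = 1608023/2191 - 1*(-253/1118) = 1608023/2191 + 253/1118 = 1798324037/2449538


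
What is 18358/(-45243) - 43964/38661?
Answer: -899600630/583046541 ≈ -1.5429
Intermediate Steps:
18358/(-45243) - 43964/38661 = 18358*(-1/45243) - 43964*1/38661 = -18358/45243 - 43964/38661 = -899600630/583046541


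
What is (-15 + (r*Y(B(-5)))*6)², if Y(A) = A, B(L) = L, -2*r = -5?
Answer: 8100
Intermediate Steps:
r = 5/2 (r = -½*(-5) = 5/2 ≈ 2.5000)
(-15 + (r*Y(B(-5)))*6)² = (-15 + ((5/2)*(-5))*6)² = (-15 - 25/2*6)² = (-15 - 75)² = (-90)² = 8100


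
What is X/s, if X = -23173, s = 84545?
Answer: -23173/84545 ≈ -0.27409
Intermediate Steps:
X/s = -23173/84545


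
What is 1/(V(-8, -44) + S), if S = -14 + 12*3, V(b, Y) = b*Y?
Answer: 1/374 ≈ 0.0026738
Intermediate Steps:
V(b, Y) = Y*b
S = 22 (S = -14 + 36 = 22)
1/(V(-8, -44) + S) = 1/(-44*(-8) + 22) = 1/(352 + 22) = 1/374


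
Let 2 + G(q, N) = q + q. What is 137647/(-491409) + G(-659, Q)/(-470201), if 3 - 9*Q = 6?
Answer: -64073097167/231061003209 ≈ -0.27730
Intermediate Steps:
Q = -1/3 (Q = 1/3 - 1/9*6 = 1/3 - 2/3 = -1/3 ≈ -0.33333)
G(q, N) = -2 + 2*q (G(q, N) = -2 + (q + q) = -2 + 2*q)
137647/(-491409) + G(-659, Q)/(-470201) = 137647/(-491409) + (-2 + 2*(-659))/(-470201) = 137647*(-1/491409) + (-2 - 1318)*(-1/470201) = -137647/491409 - 1320*(-1/470201) = -137647/491409 + 1320/470201 = -64073097167/231061003209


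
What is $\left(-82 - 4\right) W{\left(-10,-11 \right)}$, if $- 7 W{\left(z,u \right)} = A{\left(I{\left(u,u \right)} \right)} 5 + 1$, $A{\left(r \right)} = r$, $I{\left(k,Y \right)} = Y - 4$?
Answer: $- \frac{6364}{7} \approx -909.14$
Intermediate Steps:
$I{\left(k,Y \right)} = -4 + Y$
$W{\left(z,u \right)} = \frac{19}{7} - \frac{5 u}{7}$ ($W{\left(z,u \right)} = - \frac{\left(-4 + u\right) 5 + 1}{7} = - \frac{\left(-20 + 5 u\right) + 1}{7} = - \frac{-19 + 5 u}{7} = \frac{19}{7} - \frac{5 u}{7}$)
$\left(-82 - 4\right) W{\left(-10,-11 \right)} = \left(-82 - 4\right) \left(\frac{19}{7} - - \frac{55}{7}\right) = - 86 \left(\frac{19}{7} + \frac{55}{7}\right) = \left(-86\right) \frac{74}{7} = - \frac{6364}{7}$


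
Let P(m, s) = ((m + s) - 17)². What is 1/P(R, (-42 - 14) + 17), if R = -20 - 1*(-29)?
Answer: 1/2209 ≈ 0.00045269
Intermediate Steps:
R = 9 (R = -20 + 29 = 9)
P(m, s) = (-17 + m + s)²
1/P(R, (-42 - 14) + 17) = 1/((-17 + 9 + ((-42 - 14) + 17))²) = 1/((-17 + 9 + (-56 + 17))²) = 1/((-17 + 9 - 39)²) = 1/((-47)²) = 1/2209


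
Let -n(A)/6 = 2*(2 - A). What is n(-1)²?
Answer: 1296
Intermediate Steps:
n(A) = -24 + 12*A (n(A) = -12*(2 - A) = -6*(4 - 2*A) = -24 + 12*A)
n(-1)² = (-24 + 12*(-1))² = (-24 - 12)² = (-36)² = 1296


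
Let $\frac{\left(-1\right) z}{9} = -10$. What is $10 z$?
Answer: $900$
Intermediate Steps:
$z = 90$ ($z = \left(-9\right) \left(-10\right) = 90$)
$10 z = 10 \cdot 90 = 900$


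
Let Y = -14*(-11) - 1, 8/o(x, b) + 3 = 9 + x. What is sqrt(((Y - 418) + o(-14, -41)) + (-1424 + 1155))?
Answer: I*sqrt(535) ≈ 23.13*I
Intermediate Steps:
o(x, b) = 8/(6 + x) (o(x, b) = 8/(-3 + (9 + x)) = 8/(6 + x))
Y = 153 (Y = 154 - 1 = 153)
sqrt(((Y - 418) + o(-14, -41)) + (-1424 + 1155)) = sqrt(((153 - 418) + 8/(6 - 14)) + (-1424 + 1155)) = sqrt((-265 + 8/(-8)) - 269) = sqrt((-265 + 8*(-1/8)) - 269) = sqrt((-265 - 1) - 269) = sqrt(-266 - 269) = sqrt(-535) = I*sqrt(535)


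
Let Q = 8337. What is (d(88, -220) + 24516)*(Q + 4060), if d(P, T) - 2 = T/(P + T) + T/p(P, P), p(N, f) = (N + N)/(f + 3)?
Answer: 3630721787/12 ≈ 3.0256e+8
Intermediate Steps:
p(N, f) = 2*N/(3 + f) (p(N, f) = (2*N)/(3 + f) = 2*N/(3 + f))
d(P, T) = 2 + T/(P + T) + T*(3 + P)/(2*P) (d(P, T) = 2 + (T/(P + T) + T/((2*P/(3 + P)))) = 2 + (T/(P + T) + T*((3 + P)/(2*P))) = 2 + (T/(P + T) + T*(3 + P)/(2*P)) = 2 + T/(P + T) + T*(3 + P)/(2*P))
(d(88, -220) + 24516)*(Q + 4060) = ((1/2)*(4*88**2 + 6*88*(-220) - 220*(3 + 88)*(88 - 220))/(88*(88 - 220)) + 24516)*(8337 + 4060) = ((1/2)*(1/88)*(4*7744 - 116160 - 220*91*(-132))/(-132) + 24516)*12397 = ((1/2)*(1/88)*(-1/132)*(30976 - 116160 + 2642640) + 24516)*12397 = ((1/2)*(1/88)*(-1/132)*2557456 + 24516)*12397 = (-1321/12 + 24516)*12397 = (292871/12)*12397 = 3630721787/12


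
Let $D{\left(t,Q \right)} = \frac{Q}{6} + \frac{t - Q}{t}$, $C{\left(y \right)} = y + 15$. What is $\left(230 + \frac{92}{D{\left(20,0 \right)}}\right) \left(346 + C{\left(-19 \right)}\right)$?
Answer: $110124$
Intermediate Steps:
$C{\left(y \right)} = 15 + y$
$D{\left(t,Q \right)} = \frac{Q}{6} + \frac{t - Q}{t}$ ($D{\left(t,Q \right)} = Q \frac{1}{6} + \frac{t - Q}{t} = \frac{Q}{6} + \frac{t - Q}{t}$)
$\left(230 + \frac{92}{D{\left(20,0 \right)}}\right) \left(346 + C{\left(-19 \right)}\right) = \left(230 + \frac{92}{1 + \frac{1}{6} \cdot 0 - \frac{0}{20}}\right) \left(346 + \left(15 - 19\right)\right) = \left(230 + \frac{92}{1 + 0 - 0 \cdot \frac{1}{20}}\right) \left(346 - 4\right) = \left(230 + \frac{92}{1 + 0 + 0}\right) 342 = \left(230 + \frac{92}{1}\right) 342 = \left(230 + 92 \cdot 1\right) 342 = \left(230 + 92\right) 342 = 322 \cdot 342 = 110124$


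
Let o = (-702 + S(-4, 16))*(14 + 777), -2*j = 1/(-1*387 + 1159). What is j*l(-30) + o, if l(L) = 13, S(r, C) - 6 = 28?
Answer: -815831085/1544 ≈ -5.2839e+5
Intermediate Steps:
S(r, C) = 34 (S(r, C) = 6 + 28 = 34)
j = -1/1544 (j = -1/(2*(-1*387 + 1159)) = -1/(2*(-387 + 1159)) = -1/2/772 = -1/2*1/772 = -1/1544 ≈ -0.00064767)
o = -528388 (o = (-702 + 34)*(14 + 777) = -668*791 = -528388)
j*l(-30) + o = -1/1544*13 - 528388 = -13/1544 - 528388 = -815831085/1544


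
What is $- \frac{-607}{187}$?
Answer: $\frac{607}{187} \approx 3.246$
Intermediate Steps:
$- \frac{-607}{187} = \left(-1\right) \left(- \frac{607}{187}\right) = \frac{607}{187}$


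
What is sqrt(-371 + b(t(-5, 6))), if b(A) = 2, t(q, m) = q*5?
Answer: 3*I*sqrt(41) ≈ 19.209*I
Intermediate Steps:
t(q, m) = 5*q
sqrt(-371 + b(t(-5, 6))) = sqrt(-371 + 2) = sqrt(-369) = 3*I*sqrt(41)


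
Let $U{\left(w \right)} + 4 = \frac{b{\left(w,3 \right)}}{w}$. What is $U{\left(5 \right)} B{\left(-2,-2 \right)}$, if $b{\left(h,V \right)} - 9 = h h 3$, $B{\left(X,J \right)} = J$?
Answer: $- \frac{128}{5} \approx -25.6$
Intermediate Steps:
$b{\left(h,V \right)} = 9 + 3 h^{2}$ ($b{\left(h,V \right)} = 9 + h h 3 = 9 + h^{2} \cdot 3 = 9 + 3 h^{2}$)
$U{\left(w \right)} = -4 + \frac{9 + 3 w^{2}}{w}$
$U{\left(5 \right)} B{\left(-2,-2 \right)} = \left(-4 + 3 \cdot 5 + \frac{9}{5}\right) \left(-2\right) = \left(-4 + 15 + 9 \cdot \frac{1}{5}\right) \left(-2\right) = \left(-4 + 15 + \frac{9}{5}\right) \left(-2\right) = \frac{64}{5} \left(-2\right) = - \frac{128}{5}$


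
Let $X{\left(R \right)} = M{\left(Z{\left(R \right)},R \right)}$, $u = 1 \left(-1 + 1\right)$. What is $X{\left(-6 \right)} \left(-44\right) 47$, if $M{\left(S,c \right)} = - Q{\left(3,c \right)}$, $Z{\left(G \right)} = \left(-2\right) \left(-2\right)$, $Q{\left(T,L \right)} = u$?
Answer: $0$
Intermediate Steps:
$u = 0$ ($u = 1 \cdot 0 = 0$)
$Q{\left(T,L \right)} = 0$
$Z{\left(G \right)} = 4$
$M{\left(S,c \right)} = 0$ ($M{\left(S,c \right)} = \left(-1\right) 0 = 0$)
$X{\left(R \right)} = 0$
$X{\left(-6 \right)} \left(-44\right) 47 = 0 \left(-44\right) 47 = 0 \cdot 47 = 0$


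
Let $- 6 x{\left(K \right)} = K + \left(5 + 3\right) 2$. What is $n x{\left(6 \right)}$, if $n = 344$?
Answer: $- \frac{3784}{3} \approx -1261.3$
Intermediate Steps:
$x{\left(K \right)} = - \frac{8}{3} - \frac{K}{6}$ ($x{\left(K \right)} = - \frac{K + \left(5 + 3\right) 2}{6} = - \frac{K + 8 \cdot 2}{6} = - \frac{K + 16}{6} = - \frac{16 + K}{6} = - \frac{8}{3} - \frac{K}{6}$)
$n x{\left(6 \right)} = 344 \left(- \frac{8}{3} - 1\right) = 344 \left(- \frac{11}{3}\right) = - \frac{3784}{3}$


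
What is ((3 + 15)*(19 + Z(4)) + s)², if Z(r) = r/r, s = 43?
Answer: 162409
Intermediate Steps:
Z(r) = 1
((3 + 15)*(19 + Z(4)) + s)² = ((3 + 15)*(19 + 1) + 43)² = (18*20 + 43)² = (360 + 43)² = 403² = 162409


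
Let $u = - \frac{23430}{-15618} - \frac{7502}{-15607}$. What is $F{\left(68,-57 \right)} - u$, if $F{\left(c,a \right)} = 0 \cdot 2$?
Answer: $- \frac{80473041}{40625021} \approx -1.9809$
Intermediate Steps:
$F{\left(c,a \right)} = 0$
$u = \frac{80473041}{40625021}$ ($u = \left(-23430\right) \left(- \frac{1}{15618}\right) - - \frac{7502}{15607} = \frac{3905}{2603} + \frac{7502}{15607} = \frac{80473041}{40625021} \approx 1.9809$)
$F{\left(68,-57 \right)} - u = 0 - \frac{80473041}{40625021} = - \frac{80473041}{40625021}$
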